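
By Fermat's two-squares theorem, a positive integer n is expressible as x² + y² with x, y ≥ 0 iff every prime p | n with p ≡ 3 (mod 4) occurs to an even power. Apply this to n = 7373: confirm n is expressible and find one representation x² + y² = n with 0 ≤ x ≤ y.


Step 1: Factor n = 7373 = 73 · 101.
Step 2: Check the mod-4 condition on each prime factor: 73 ≡ 1 (mod 4), exponent 1; 101 ≡ 1 (mod 4), exponent 1.
All primes ≡ 3 (mod 4) appear to even exponent (or don't appear), so by the two-squares theorem n IS expressible as a sum of two squares.
Step 3: Build a representation. Here n = 73 · 101 is a product of primes ≡ 1 (mod 4). Each prime p ≡ 1 (mod 4) is itself a sum of two squares; find a² by testing p − a² for a perfect square:
  73: 73 − 1² = 72, 73 − 2² = 69, 73 − 3² = 64 = 8² ⇒ 73 = 3² + 8².
  101: 101 − 1² = 100 = 10² ⇒ 101 = 1² + 10².
  Combine using the Brahmagupta–Fibonacci identity (a² + b²)(c² + d²) = (ac − bd)² + (ad + bc)² = (ac + bd)² + (ad − bc)²:
  73 · 101 = 7373: from (3² + 8²)(1² + 10²), take (3·1 − 8·10, 3·10 + 8·1) = (3 − 80, 30 + 8) = (-77, 38); dropping signs (only squares matter) gives (77, 38); check 77² + 38² = 5929 + 1444 = 7373 ✓.
Step 4: Order so x ≤ y and verify: 38² + 77² = 1444 + 5929 = 7373 = n. ✓

n = 7373 = 38² + 77² (one valid representation with x ≤ y).


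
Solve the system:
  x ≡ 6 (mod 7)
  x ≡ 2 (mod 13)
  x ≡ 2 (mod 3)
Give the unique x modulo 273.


Moduli 7, 13, 3 are pairwise coprime; by CRT there is a unique solution modulo M = 7 · 13 · 3 = 273.
Solve pairwise, accumulating the modulus:
  Start with x ≡ 6 (mod 7).
  Combine with x ≡ 2 (mod 13): since gcd(7, 13) = 1, we get a unique residue mod 91.
    Write x = 6 + 7·t and substitute into x ≡ 2 (mod 13): 7·t ≡ 2 − 6 = -4 (mod 13).
    Reduce coefficients mod 13: 7·t ≡ 9 (mod 13).
    The inverse of 7 mod 13 is 2 (since 7·2 = 14 = 1·13 + 1), so t ≡ 2·9 = 18 ≡ 5 (mod 13).
    Then x = 6 + 7·5 = 41, valid modulo lcm(7, 13) = 91: x ≡ 41 (mod 91).
  Combine with x ≡ 2 (mod 3): since gcd(91, 3) = 1, we get a unique residue mod 273.
    Write x = 41 + 91·t and substitute into x ≡ 2 (mod 3): 91·t ≡ 2 − 41 = -39 (mod 3).
    Reduce coefficients mod 3: 1·t ≡ 0 (mod 3).
    So t ≡ 0 (mod 3).
    Then x = 41 + 91·0 = 41, valid modulo lcm(91, 3) = 273: x ≡ 41 (mod 273).
Verify: 41 mod 7 = 6 ✓, 41 mod 13 = 2 ✓, 41 mod 3 = 2 ✓.

x ≡ 41 (mod 273).


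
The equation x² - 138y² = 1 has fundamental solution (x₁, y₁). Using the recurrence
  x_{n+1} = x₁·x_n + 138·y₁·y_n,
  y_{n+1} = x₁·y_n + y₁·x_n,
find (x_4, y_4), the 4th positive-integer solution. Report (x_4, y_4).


Step 1: Find the fundamental solution (x₁, y₁) of x² - 138y² = 1.
  Expand √138 as a continued fraction. a₀ = ⌊√138⌋ = 11; iterate m_{k+1} = d_k·a_k − m_k, d_{k+1} = (138 − m_{k+1}²)/d_k, a_{k+1} = ⌊(a₀ + m_{k+1})/d_{k+1}⌋ (starting m₀ = 0, d₀ = 1), with convergents p_k = a_k·p_{k-1} + p_{k-2}, q_k = a_k·q_{k-1} + q_{k-2} (p₋₁ = 1, q₋₁ = 0):
  k = 0: a₀ = 11; p₀/q₀ = 11/1; p₀² − 138·q₀² = 121 − 138 = -17.
  k = 1: m = 11, d = 17, a = ⌊(11 + 11)/17⌋ = 1; p/q = (1·11 + 1)/(1·1 + 0) = 12/1; p² − 138·q² = 144 − 138 = 6.
  k = 2: m = 6, d = 6, a = ⌊(11 + 6)/6⌋ = 2; p/q = (2·12 + 11)/(2·1 + 1) = 35/3; p² − 138·q² = 1225 − 1242 = -17.
  k = 3: m = 6, d = 17, a = ⌊(11 + 6)/17⌋ = 1; p/q = (1·35 + 12)/(1·3 + 1) = 47/4; p² − 138·q² = 2209 − 2208 = 1.
  The first convergent with p² − 138·q² = 1 gives the fundamental solution (x₁, y₁) = (47, 4).
Step 2: Apply the recurrence (x_{n+1}, y_{n+1}) = (x₁x_n + 138y₁y_n, x₁y_n + y₁x_n) repeatedly.
  From (x_1, y_1) = (47, 4): x_2 = 47·47 + 138·4·4 = 4417; y_2 = 47·4 + 4·47 = 376.
  From (x_2, y_2) = (4417, 376): x_3 = 47·4417 + 138·4·376 = 415151; y_3 = 47·376 + 4·4417 = 35340.
  From (x_3, y_3) = (415151, 35340): x_4 = 47·415151 + 138·4·35340 = 39019777; y_4 = 47·35340 + 4·415151 = 3321584.
Step 3: Verify x_4² - 138·y_4² = 1522542997129729 - 1522542997129728 = 1 (should be 1). ✓

(x_1, y_1) = (47, 4); (x_4, y_4) = (39019777, 3321584).


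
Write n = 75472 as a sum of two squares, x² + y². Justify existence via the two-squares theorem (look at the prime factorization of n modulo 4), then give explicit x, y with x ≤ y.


Step 1: Factor n = 75472 = 2^4 · 53 · 89.
Step 2: Check the mod-4 condition on each prime factor: 2 = 2 (special); 53 ≡ 1 (mod 4), exponent 1; 89 ≡ 1 (mod 4), exponent 1.
All primes ≡ 3 (mod 4) appear to even exponent (or don't appear), so by the two-squares theorem n IS expressible as a sum of two squares.
Step 3: Build a representation. Group n = k² · m with k = 4 and m = 53 · 89 = 4717 (a product of primes ≡ 1 (mod 4)); a representation of m scales to one of n via (k·x)² + (k·y)² = k²(x² + y²). Each prime p ≡ 1 (mod 4) is itself a sum of two squares; find a² by testing p − a² for a perfect square:
  53: 53 − 1² = 52, 53 − 2² = 49 = 7² ⇒ 53 = 2² + 7².
  89: 89 − 1² = 88, 89 − 2² = 85, 89 − 3² = 80, 89 − 4² = 73, 89 − 5² = 64 = 8² ⇒ 89 = 5² + 8².
  Combine using the Brahmagupta–Fibonacci identity (a² + b²)(c² + d²) = (ac − bd)² + (ad + bc)² = (ac + bd)² + (ad − bc)²:
  53 · 89 = 4717: from (2² + 7²)(5² + 8²), take (2·5 − 7·8, 2·8 + 7·5) = (10 − 56, 16 + 35) = (-46, 51); dropping signs (only squares matter) gives (46, 51); check 46² + 51² = 2116 + 2601 = 4717 ✓.
  Scale by k = 4: (4·46, 4·51) = (184, 204).
Step 4: Order so x ≤ y and verify: 184² + 204² = 33856 + 41616 = 75472 = n. ✓

n = 75472 = 184² + 204² (one valid representation with x ≤ y).


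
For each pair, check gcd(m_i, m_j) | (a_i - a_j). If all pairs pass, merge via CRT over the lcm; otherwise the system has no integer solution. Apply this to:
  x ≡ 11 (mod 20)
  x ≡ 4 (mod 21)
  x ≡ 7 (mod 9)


Moduli 20, 21, 9 are not pairwise coprime, so CRT works modulo lcm(m_i) when all pairwise compatibility conditions hold.
Pairwise compatibility: gcd(m_i, m_j) must divide a_i - a_j for every pair.
Merge one congruence at a time:
  Start: x ≡ 11 (mod 20).
  Combine with x ≡ 4 (mod 21): gcd(20, 21) = 1; 4 - 11 = -7, which IS divisible by 1, so compatible.
    Write x = 11 + 20·t and substitute into x ≡ 4 (mod 21): 20·t ≡ 4 − 11 = -7 (mod 21).
    Reduce coefficients mod 21: 20·t ≡ 14 (mod 21).
    The inverse of 20 mod 21 is 20 (since 20·20 = 400 = 19·21 + 1), so t ≡ 20·14 = 280 ≡ 7 (mod 21).
    Then x = 11 + 20·7 = 151, valid modulo lcm(20, 21) = 420: x ≡ 151 (mod 420).
  Combine with x ≡ 7 (mod 9): gcd(420, 9) = 3; 7 - 151 = -144, which IS divisible by 3, so compatible.
    Write x = 151 + 420·t and substitute into x ≡ 7 (mod 9): 420·t ≡ 7 − 151 = -144 (mod 9).
    Divide the congruence (and modulus) by g = 3: 140·t ≡ -48 (mod 3).
    Reduce coefficients mod 3: 2·t ≡ 0 (mod 3).
    The inverse of 2 mod 3 is 2 (since 2·2 = 4 = 1·3 + 1), so t ≡ 2·0 = 0 ≡ 0 (mod 3).
    Then x = 151 + 420·0 = 151, valid modulo lcm(420, 9) = 1260: x ≡ 151 (mod 1260).
Verify: 151 mod 20 = 11, 151 mod 21 = 4, 151 mod 9 = 7.

x ≡ 151 (mod 1260).


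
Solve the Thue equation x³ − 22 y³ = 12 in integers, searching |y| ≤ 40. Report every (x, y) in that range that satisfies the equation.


The equation is x³ - 22y³ = 12. For fixed y, x³ = 22·y³ + 12, so a solution requires the RHS to be a perfect cube.
Strategy: iterate y from -40 to 40, compute RHS = 22·y³ + 12, and check whether it is a (positive or negative) perfect cube.
Check small values of y:
  y = 0: RHS = 12 is not a perfect cube.
  y = 1: RHS = 34 is not a perfect cube.
  y = -1: RHS = -10 is not a perfect cube.
  y = 2: RHS = 188 is not a perfect cube.
  y = -2: RHS = -164 is not a perfect cube.
  y = 3: RHS = 606 is not a perfect cube.
  y = -3: RHS = -582 is not a perfect cube.
Continuing the search up to |y| = 40 finds no solutions either.
No (x, y) in the scanned range satisfies the equation.

No integer solutions with |y| ≤ 40.


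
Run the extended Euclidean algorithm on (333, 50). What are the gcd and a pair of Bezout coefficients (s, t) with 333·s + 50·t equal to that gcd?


Euclidean algorithm on (333, 50) — divide until remainder is 0:
  333 = 6 · 50 + 33
  50 = 1 · 33 + 17
  33 = 1 · 17 + 16
  17 = 1 · 16 + 1
  16 = 16 · 1 + 0
gcd(333, 50) = 1.
Track Bezout coefficients alongside the remainders: start with r₀ = 333 = a·1 + b·0 (s = 1, t = 0) and r₁ = 50 = a·0 + b·1 (s = 0, t = 1); each new remainder r_{k+1} = r_{k-1} − q_k·r_k inherits s_{k+1} = s_{k-1} − q_k·s_k, t_{k+1} = t_{k-1} − q_k·t_k, so r_k = a·s_k + b·t_k at every step:
  q = 6: r = 33, s = 1 − 6·0 = 1, t = 0 − 6·1 = -6  (check: 333·1 + 50·(-6) = 33)
  q = 1: r = 17, s = 0 − 1·1 = -1, t = 1 − 1·(-6) = 7  (check: 333·(-1) + 50·7 = 17)
  q = 1: r = 16, s = 1 − 1·(-1) = 2, t = -6 − 1·7 = -13  (check: 333·2 + 50·(-13) = 16)
  q = 1: r = 1, s = -1 − 1·2 = -3, t = 7 − 1·(-13) = 20  (check: 333·(-3) + 50·20 = 1)
The row with r = 1 (the gcd) gives the Bezout coefficients s = -3, t = 20.
Result: 333 · (-3) + 50 · (20) = 1.

gcd(333, 50) = 1; s = -3, t = 20 (check: 333·(-3) + 50·20 = 1).


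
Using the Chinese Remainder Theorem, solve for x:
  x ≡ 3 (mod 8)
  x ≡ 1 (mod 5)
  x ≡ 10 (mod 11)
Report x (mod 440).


Moduli 8, 5, 11 are pairwise coprime; by CRT there is a unique solution modulo M = 8 · 5 · 11 = 440.
Solve pairwise, accumulating the modulus:
  Start with x ≡ 3 (mod 8).
  Combine with x ≡ 1 (mod 5): since gcd(8, 5) = 1, we get a unique residue mod 40.
    Write x = 3 + 8·t and substitute into x ≡ 1 (mod 5): 8·t ≡ 1 − 3 = -2 (mod 5).
    Reduce coefficients mod 5: 3·t ≡ 3 (mod 5).
    The inverse of 3 mod 5 is 2 (since 3·2 = 6 = 1·5 + 1), so t ≡ 2·3 = 6 ≡ 1 (mod 5).
    Then x = 3 + 8·1 = 11, valid modulo lcm(8, 5) = 40: x ≡ 11 (mod 40).
  Combine with x ≡ 10 (mod 11): since gcd(40, 11) = 1, we get a unique residue mod 440.
    Write x = 11 + 40·t and substitute into x ≡ 10 (mod 11): 40·t ≡ 10 − 11 = -1 (mod 11).
    Reduce coefficients mod 11: 7·t ≡ 10 (mod 11).
    The inverse of 7 mod 11 is 8 (since 7·8 = 56 = 5·11 + 1), so t ≡ 8·10 = 80 ≡ 3 (mod 11).
    Then x = 11 + 40·3 = 131, valid modulo lcm(40, 11) = 440: x ≡ 131 (mod 440).
Verify: 131 mod 8 = 3 ✓, 131 mod 5 = 1 ✓, 131 mod 11 = 10 ✓.

x ≡ 131 (mod 440).


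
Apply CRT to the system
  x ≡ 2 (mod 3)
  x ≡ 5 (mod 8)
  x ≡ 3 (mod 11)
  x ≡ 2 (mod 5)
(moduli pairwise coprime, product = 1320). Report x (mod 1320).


Product of moduli M = 3 · 8 · 11 · 5 = 1320.
Merge one congruence at a time:
  Start: x ≡ 2 (mod 3).
  Combine with x ≡ 5 (mod 8); new modulus lcm = 24.
    Write x = 2 + 3·t and substitute into x ≡ 5 (mod 8): 3·t ≡ 5 − 2 = 3 (mod 8).
    The inverse of 3 mod 8 is 3 (since 3·3 = 9 = 1·8 + 1), so t ≡ 3·3 = 9 ≡ 1 (mod 8).
    Then x = 2 + 3·1 = 5, valid modulo lcm(3, 8) = 24: x ≡ 5 (mod 24).
  Combine with x ≡ 3 (mod 11); new modulus lcm = 264.
    Write x = 5 + 24·t and substitute into x ≡ 3 (mod 11): 24·t ≡ 3 − 5 = -2 (mod 11).
    Reduce coefficients mod 11: 2·t ≡ 9 (mod 11).
    The inverse of 2 mod 11 is 6 (since 2·6 = 12 = 1·11 + 1), so t ≡ 6·9 = 54 ≡ 10 (mod 11).
    Then x = 5 + 24·10 = 245, valid modulo lcm(24, 11) = 264: x ≡ 245 (mod 264).
  Combine with x ≡ 2 (mod 5); new modulus lcm = 1320.
    Write x = 245 + 264·t and substitute into x ≡ 2 (mod 5): 264·t ≡ 2 − 245 = -243 (mod 5).
    Reduce coefficients mod 5: 4·t ≡ 2 (mod 5).
    The inverse of 4 mod 5 is 4 (since 4·4 = 16 = 3·5 + 1), so t ≡ 4·2 = 8 ≡ 3 (mod 5).
    Then x = 245 + 264·3 = 1037, valid modulo lcm(264, 5) = 1320: x ≡ 1037 (mod 1320).
Verify against each original: 1037 mod 3 = 2, 1037 mod 8 = 5, 1037 mod 11 = 3, 1037 mod 5 = 2.

x ≡ 1037 (mod 1320).


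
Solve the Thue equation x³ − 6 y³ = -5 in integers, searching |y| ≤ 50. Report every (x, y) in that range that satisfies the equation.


The equation is x³ - 6y³ = -5. For fixed y, x³ = 6·y³ − 5, so a solution requires the RHS to be a perfect cube.
Strategy: iterate y from -50 to 50, compute RHS = 6·y³ − 5, and check whether it is a (positive or negative) perfect cube.
Check small values of y:
  y = 0: RHS = -5 is not a perfect cube.
  y = 1: RHS = 1 = (1)³ ⇒ x = 1 works.
  y = -1: RHS = -11 is not a perfect cube.
  y = 2: RHS = 43 is not a perfect cube.
  y = -2: RHS = -53 is not a perfect cube.
  y = 3: RHS = 157 is not a perfect cube.
  y = -3: RHS = -167 is not a perfect cube.
Continuing the search up to |y| = 50 finds no further solutions beyond those listed.
Collected solutions: (1, 1).

Solutions (with |y| ≤ 50): (1, 1).


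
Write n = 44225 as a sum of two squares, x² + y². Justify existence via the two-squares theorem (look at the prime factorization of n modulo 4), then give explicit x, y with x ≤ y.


Step 1: Factor n = 44225 = 5^2 · 29 · 61.
Step 2: Check the mod-4 condition on each prime factor: 5 ≡ 1 (mod 4), exponent 2; 29 ≡ 1 (mod 4), exponent 1; 61 ≡ 1 (mod 4), exponent 1.
All primes ≡ 3 (mod 4) appear to even exponent (or don't appear), so by the two-squares theorem n IS expressible as a sum of two squares.
Step 3: Build a representation. Group n = k² · m with k = 5 and m = 29 · 61 = 1769 (a product of primes ≡ 1 (mod 4)); a representation of m scales to one of n via (k·x)² + (k·y)² = k²(x² + y²). Each prime p ≡ 1 (mod 4) is itself a sum of two squares; find a² by testing p − a² for a perfect square:
  29: 29 − 1² = 28, 29 − 2² = 25 = 5² ⇒ 29 = 2² + 5².
  61: 61 − 1² = 60, 61 − 2² = 57, 61 − 3² = 52, 61 − 4² = 45, 61 − 5² = 36 = 6² ⇒ 61 = 5² + 6².
  Combine using the Brahmagupta–Fibonacci identity (a² + b²)(c² + d²) = (ac − bd)² + (ad + bc)² = (ac + bd)² + (ad − bc)²:
  29 · 61 = 1769: from (2² + 5²)(5² + 6²), take (2·5 − 5·6, 2·6 + 5·5) = (10 − 30, 12 + 25) = (-20, 37); dropping signs (only squares matter) gives (20, 37); check 20² + 37² = 400 + 1369 = 1769 ✓.
  Scale by k = 5: (5·20, 5·37) = (100, 185).
Step 4: Order so x ≤ y and verify: 100² + 185² = 10000 + 34225 = 44225 = n. ✓

n = 44225 = 100² + 185² (one valid representation with x ≤ y).


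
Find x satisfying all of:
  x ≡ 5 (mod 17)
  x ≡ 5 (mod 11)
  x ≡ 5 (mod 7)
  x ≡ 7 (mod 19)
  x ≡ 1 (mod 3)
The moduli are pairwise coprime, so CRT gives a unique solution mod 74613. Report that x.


Product of moduli M = 17 · 11 · 7 · 19 · 3 = 74613.
Merge one congruence at a time:
  Start: x ≡ 5 (mod 17).
  Combine with x ≡ 5 (mod 11); new modulus lcm = 187.
    Write x = 5 + 17·t and substitute into x ≡ 5 (mod 11): 17·t ≡ 5 − 5 = 0 (mod 11).
    Reduce coefficients mod 11: 6·t ≡ 0 (mod 11).
    The inverse of 6 mod 11 is 2 (since 6·2 = 12 = 1·11 + 1), so t ≡ 2·0 = 0 ≡ 0 (mod 11).
    Then x = 5 + 17·0 = 5, valid modulo lcm(17, 11) = 187: x ≡ 5 (mod 187).
  Combine with x ≡ 5 (mod 7); new modulus lcm = 1309.
    Write x = 5 + 187·t and substitute into x ≡ 5 (mod 7): 187·t ≡ 5 − 5 = 0 (mod 7).
    Reduce coefficients mod 7: 5·t ≡ 0 (mod 7).
    The inverse of 5 mod 7 is 3 (since 5·3 = 15 = 2·7 + 1), so t ≡ 3·0 = 0 ≡ 0 (mod 7).
    Then x = 5 + 187·0 = 5, valid modulo lcm(187, 7) = 1309: x ≡ 5 (mod 1309).
  Combine with x ≡ 7 (mod 19); new modulus lcm = 24871.
    Write x = 5 + 1309·t and substitute into x ≡ 7 (mod 19): 1309·t ≡ 7 − 5 = 2 (mod 19).
    Reduce coefficients mod 19: 17·t ≡ 2 (mod 19).
    The inverse of 17 mod 19 is 9 (since 17·9 = 153 = 8·19 + 1), so t ≡ 9·2 = 18 ≡ 18 (mod 19).
    Then x = 5 + 1309·18 = 23567, valid modulo lcm(1309, 19) = 24871: x ≡ 23567 (mod 24871).
  Combine with x ≡ 1 (mod 3); new modulus lcm = 74613.
    Write x = 23567 + 24871·t and substitute into x ≡ 1 (mod 3): 24871·t ≡ 1 − 23567 = -23566 (mod 3).
    Reduce coefficients mod 3: 1·t ≡ 2 (mod 3).
    So t ≡ 2 (mod 3).
    Then x = 23567 + 24871·2 = 73309, valid modulo lcm(24871, 3) = 74613: x ≡ 73309 (mod 74613).
Verify against each original: 73309 mod 17 = 5, 73309 mod 11 = 5, 73309 mod 7 = 5, 73309 mod 19 = 7, 73309 mod 3 = 1.

x ≡ 73309 (mod 74613).


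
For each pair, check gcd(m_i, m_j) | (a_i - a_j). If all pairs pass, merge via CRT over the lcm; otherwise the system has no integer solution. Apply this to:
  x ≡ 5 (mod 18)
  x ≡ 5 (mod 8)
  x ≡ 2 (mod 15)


Moduli 18, 8, 15 are not pairwise coprime, so CRT works modulo lcm(m_i) when all pairwise compatibility conditions hold.
Pairwise compatibility: gcd(m_i, m_j) must divide a_i - a_j for every pair.
Merge one congruence at a time:
  Start: x ≡ 5 (mod 18).
  Combine with x ≡ 5 (mod 8): gcd(18, 8) = 2; 5 - 5 = 0, which IS divisible by 2, so compatible.
    Write x = 5 + 18·t and substitute into x ≡ 5 (mod 8): 18·t ≡ 5 − 5 = 0 (mod 8).
    Divide the congruence (and modulus) by g = 2: 9·t ≡ 0 (mod 4).
    Reduce coefficients mod 4: 1·t ≡ 0 (mod 4).
    So t ≡ 0 (mod 4).
    Then x = 5 + 18·0 = 5, valid modulo lcm(18, 8) = 72: x ≡ 5 (mod 72).
  Combine with x ≡ 2 (mod 15): gcd(72, 15) = 3; 2 - 5 = -3, which IS divisible by 3, so compatible.
    Write x = 5 + 72·t and substitute into x ≡ 2 (mod 15): 72·t ≡ 2 − 5 = -3 (mod 15).
    Divide the congruence (and modulus) by g = 3: 24·t ≡ -1 (mod 5).
    Reduce coefficients mod 5: 4·t ≡ 4 (mod 5).
    The inverse of 4 mod 5 is 4 (since 4·4 = 16 = 3·5 + 1), so t ≡ 4·4 = 16 ≡ 1 (mod 5).
    Then x = 5 + 72·1 = 77, valid modulo lcm(72, 15) = 360: x ≡ 77 (mod 360).
Verify: 77 mod 18 = 5, 77 mod 8 = 5, 77 mod 15 = 2.

x ≡ 77 (mod 360).


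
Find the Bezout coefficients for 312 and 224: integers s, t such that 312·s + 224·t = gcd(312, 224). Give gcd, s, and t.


Euclidean algorithm on (312, 224) — divide until remainder is 0:
  312 = 1 · 224 + 88
  224 = 2 · 88 + 48
  88 = 1 · 48 + 40
  48 = 1 · 40 + 8
  40 = 5 · 8 + 0
gcd(312, 224) = 8.
Track Bezout coefficients alongside the remainders: start with r₀ = 312 = a·1 + b·0 (s = 1, t = 0) and r₁ = 224 = a·0 + b·1 (s = 0, t = 1); each new remainder r_{k+1} = r_{k-1} − q_k·r_k inherits s_{k+1} = s_{k-1} − q_k·s_k, t_{k+1} = t_{k-1} − q_k·t_k, so r_k = a·s_k + b·t_k at every step:
  q = 1: r = 88, s = 1 − 1·0 = 1, t = 0 − 1·1 = -1  (check: 312·1 + 224·(-1) = 88)
  q = 2: r = 48, s = 0 − 2·1 = -2, t = 1 − 2·(-1) = 3  (check: 312·(-2) + 224·3 = 48)
  q = 1: r = 40, s = 1 − 1·(-2) = 3, t = -1 − 1·3 = -4  (check: 312·3 + 224·(-4) = 40)
  q = 1: r = 8, s = -2 − 1·3 = -5, t = 3 − 1·(-4) = 7  (check: 312·(-5) + 224·7 = 8)
The row with r = 8 (the gcd) gives the Bezout coefficients s = -5, t = 7.
Result: 312 · (-5) + 224 · (7) = 8.

gcd(312, 224) = 8; s = -5, t = 7 (check: 312·(-5) + 224·7 = 8).


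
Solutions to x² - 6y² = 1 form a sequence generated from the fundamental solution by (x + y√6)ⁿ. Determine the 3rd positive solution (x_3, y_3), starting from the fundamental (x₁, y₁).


Step 1: Find the fundamental solution (x₁, y₁) of x² - 6y² = 1.
  Expand √6 as a continued fraction. a₀ = ⌊√6⌋ = 2; iterate m_{k+1} = d_k·a_k − m_k, d_{k+1} = (6 − m_{k+1}²)/d_k, a_{k+1} = ⌊(a₀ + m_{k+1})/d_{k+1}⌋ (starting m₀ = 0, d₀ = 1), with convergents p_k = a_k·p_{k-1} + p_{k-2}, q_k = a_k·q_{k-1} + q_{k-2} (p₋₁ = 1, q₋₁ = 0):
  k = 0: a₀ = 2; p₀/q₀ = 2/1; p₀² − 6·q₀² = 4 − 6 = -2.
  k = 1: m = 2, d = 2, a = ⌊(2 + 2)/2⌋ = 2; p/q = (2·2 + 1)/(2·1 + 0) = 5/2; p² − 6·q² = 25 − 24 = 1.
  The first convergent with p² − 6·q² = 1 gives the fundamental solution (x₁, y₁) = (5, 2).
Step 2: Apply the recurrence (x_{n+1}, y_{n+1}) = (x₁x_n + 6y₁y_n, x₁y_n + y₁x_n) repeatedly.
  From (x_1, y_1) = (5, 2): x_2 = 5·5 + 6·2·2 = 49; y_2 = 5·2 + 2·5 = 20.
  From (x_2, y_2) = (49, 20): x_3 = 5·49 + 6·2·20 = 485; y_3 = 5·20 + 2·49 = 198.
Step 3: Verify x_3² - 6·y_3² = 235225 - 235224 = 1 (should be 1). ✓

(x_1, y_1) = (5, 2); (x_3, y_3) = (485, 198).


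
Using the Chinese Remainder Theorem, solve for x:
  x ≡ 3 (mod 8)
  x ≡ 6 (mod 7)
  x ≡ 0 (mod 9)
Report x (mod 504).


Moduli 8, 7, 9 are pairwise coprime; by CRT there is a unique solution modulo M = 8 · 7 · 9 = 504.
Solve pairwise, accumulating the modulus:
  Start with x ≡ 3 (mod 8).
  Combine with x ≡ 6 (mod 7): since gcd(8, 7) = 1, we get a unique residue mod 56.
    Write x = 3 + 8·t and substitute into x ≡ 6 (mod 7): 8·t ≡ 6 − 3 = 3 (mod 7).
    Reduce coefficients mod 7: 1·t ≡ 3 (mod 7).
    So t ≡ 3 (mod 7).
    Then x = 3 + 8·3 = 27, valid modulo lcm(8, 7) = 56: x ≡ 27 (mod 56).
  Combine with x ≡ 0 (mod 9): since gcd(56, 9) = 1, we get a unique residue mod 504.
    Write x = 27 + 56·t and substitute into x ≡ 0 (mod 9): 56·t ≡ 0 − 27 = -27 (mod 9).
    Reduce coefficients mod 9: 2·t ≡ 0 (mod 9).
    The inverse of 2 mod 9 is 5 (since 2·5 = 10 = 1·9 + 1), so t ≡ 5·0 = 0 ≡ 0 (mod 9).
    Then x = 27 + 56·0 = 27, valid modulo lcm(56, 9) = 504: x ≡ 27 (mod 504).
Verify: 27 mod 8 = 3 ✓, 27 mod 7 = 6 ✓, 27 mod 9 = 0 ✓.

x ≡ 27 (mod 504).


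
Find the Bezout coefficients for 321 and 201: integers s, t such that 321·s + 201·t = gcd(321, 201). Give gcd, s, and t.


Euclidean algorithm on (321, 201) — divide until remainder is 0:
  321 = 1 · 201 + 120
  201 = 1 · 120 + 81
  120 = 1 · 81 + 39
  81 = 2 · 39 + 3
  39 = 13 · 3 + 0
gcd(321, 201) = 3.
Track Bezout coefficients alongside the remainders: start with r₀ = 321 = a·1 + b·0 (s = 1, t = 0) and r₁ = 201 = a·0 + b·1 (s = 0, t = 1); each new remainder r_{k+1} = r_{k-1} − q_k·r_k inherits s_{k+1} = s_{k-1} − q_k·s_k, t_{k+1} = t_{k-1} − q_k·t_k, so r_k = a·s_k + b·t_k at every step:
  q = 1: r = 120, s = 1 − 1·0 = 1, t = 0 − 1·1 = -1  (check: 321·1 + 201·(-1) = 120)
  q = 1: r = 81, s = 0 − 1·1 = -1, t = 1 − 1·(-1) = 2  (check: 321·(-1) + 201·2 = 81)
  q = 1: r = 39, s = 1 − 1·(-1) = 2, t = -1 − 1·2 = -3  (check: 321·2 + 201·(-3) = 39)
  q = 2: r = 3, s = -1 − 2·2 = -5, t = 2 − 2·(-3) = 8  (check: 321·(-5) + 201·8 = 3)
The row with r = 3 (the gcd) gives the Bezout coefficients s = -5, t = 8.
Result: 321 · (-5) + 201 · (8) = 3.

gcd(321, 201) = 3; s = -5, t = 8 (check: 321·(-5) + 201·8 = 3).


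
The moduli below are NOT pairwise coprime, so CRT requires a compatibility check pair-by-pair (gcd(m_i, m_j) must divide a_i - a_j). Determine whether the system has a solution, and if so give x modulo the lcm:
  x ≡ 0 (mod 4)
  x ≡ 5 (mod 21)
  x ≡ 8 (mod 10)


Moduli 4, 21, 10 are not pairwise coprime, so CRT works modulo lcm(m_i) when all pairwise compatibility conditions hold.
Pairwise compatibility: gcd(m_i, m_j) must divide a_i - a_j for every pair.
Merge one congruence at a time:
  Start: x ≡ 0 (mod 4).
  Combine with x ≡ 5 (mod 21): gcd(4, 21) = 1; 5 - 0 = 5, which IS divisible by 1, so compatible.
    Write x = 0 + 4·t and substitute into x ≡ 5 (mod 21): 4·t ≡ 5 − 0 = 5 (mod 21).
    The inverse of 4 mod 21 is 16 (since 4·16 = 64 = 3·21 + 1), so t ≡ 16·5 = 80 ≡ 17 (mod 21).
    Then x = 0 + 4·17 = 68, valid modulo lcm(4, 21) = 84: x ≡ 68 (mod 84).
  Combine with x ≡ 8 (mod 10): gcd(84, 10) = 2; 8 - 68 = -60, which IS divisible by 2, so compatible.
    Write x = 68 + 84·t and substitute into x ≡ 8 (mod 10): 84·t ≡ 8 − 68 = -60 (mod 10).
    Divide the congruence (and modulus) by g = 2: 42·t ≡ -30 (mod 5).
    Reduce coefficients mod 5: 2·t ≡ 0 (mod 5).
    The inverse of 2 mod 5 is 3 (since 2·3 = 6 = 1·5 + 1), so t ≡ 3·0 = 0 ≡ 0 (mod 5).
    Then x = 68 + 84·0 = 68, valid modulo lcm(84, 10) = 420: x ≡ 68 (mod 420).
Verify: 68 mod 4 = 0, 68 mod 21 = 5, 68 mod 10 = 8.

x ≡ 68 (mod 420).


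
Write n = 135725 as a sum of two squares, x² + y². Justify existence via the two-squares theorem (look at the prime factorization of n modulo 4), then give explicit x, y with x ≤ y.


Step 1: Factor n = 135725 = 5^2 · 61 · 89.
Step 2: Check the mod-4 condition on each prime factor: 5 ≡ 1 (mod 4), exponent 2; 61 ≡ 1 (mod 4), exponent 1; 89 ≡ 1 (mod 4), exponent 1.
All primes ≡ 3 (mod 4) appear to even exponent (or don't appear), so by the two-squares theorem n IS expressible as a sum of two squares.
Step 3: Build a representation. Group n = k² · m with k = 5 and m = 61 · 89 = 5429 (a product of primes ≡ 1 (mod 4)); a representation of m scales to one of n via (k·x)² + (k·y)² = k²(x² + y²). Each prime p ≡ 1 (mod 4) is itself a sum of two squares; find a² by testing p − a² for a perfect square:
  61: 61 − 1² = 60, 61 − 2² = 57, 61 − 3² = 52, 61 − 4² = 45, 61 − 5² = 36 = 6² ⇒ 61 = 5² + 6².
  89: 89 − 1² = 88, 89 − 2² = 85, 89 − 3² = 80, 89 − 4² = 73, 89 − 5² = 64 = 8² ⇒ 89 = 5² + 8².
  Combine using the Brahmagupta–Fibonacci identity (a² + b²)(c² + d²) = (ac − bd)² + (ad + bc)² = (ac + bd)² + (ad − bc)²:
  61 · 89 = 5429: from (5² + 6²)(5² + 8²), take (5·5 − 6·8, 5·8 + 6·5) = (25 − 48, 40 + 30) = (-23, 70); dropping signs (only squares matter) gives (23, 70); check 23² + 70² = 529 + 4900 = 5429 ✓.
  Scale by k = 5: (5·23, 5·70) = (115, 350).
Step 4: Order so x ≤ y and verify: 115² + 350² = 13225 + 122500 = 135725 = n. ✓

n = 135725 = 115² + 350² (one valid representation with x ≤ y).


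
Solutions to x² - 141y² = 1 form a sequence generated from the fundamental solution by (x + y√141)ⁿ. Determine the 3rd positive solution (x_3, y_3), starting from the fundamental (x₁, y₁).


Step 1: Find the fundamental solution (x₁, y₁) of x² - 141y² = 1.
  Expand √141 as a continued fraction. a₀ = ⌊√141⌋ = 11; iterate m_{k+1} = d_k·a_k − m_k, d_{k+1} = (141 − m_{k+1}²)/d_k, a_{k+1} = ⌊(a₀ + m_{k+1})/d_{k+1}⌋ (starting m₀ = 0, d₀ = 1), with convergents p_k = a_k·p_{k-1} + p_{k-2}, q_k = a_k·q_{k-1} + q_{k-2} (p₋₁ = 1, q₋₁ = 0):
  k = 0: a₀ = 11; p₀/q₀ = 11/1; p₀² − 141·q₀² = 121 − 141 = -20.
  k = 1: m = 11, d = 20, a = ⌊(11 + 11)/20⌋ = 1; p/q = (1·11 + 1)/(1·1 + 0) = 12/1; p² − 141·q² = 144 − 141 = 3.
  k = 2: m = 9, d = 3, a = ⌊(11 + 9)/3⌋ = 6; p/q = (6·12 + 11)/(6·1 + 1) = 83/7; p² − 141·q² = 6889 − 6909 = -20.
  k = 3: m = 9, d = 20, a = ⌊(11 + 9)/20⌋ = 1; p/q = (1·83 + 12)/(1·7 + 1) = 95/8; p² − 141·q² = 9025 − 9024 = 1.
  The first convergent with p² − 141·q² = 1 gives the fundamental solution (x₁, y₁) = (95, 8).
Step 2: Apply the recurrence (x_{n+1}, y_{n+1}) = (x₁x_n + 141y₁y_n, x₁y_n + y₁x_n) repeatedly.
  From (x_1, y_1) = (95, 8): x_2 = 95·95 + 141·8·8 = 18049; y_2 = 95·8 + 8·95 = 1520.
  From (x_2, y_2) = (18049, 1520): x_3 = 95·18049 + 141·8·1520 = 3429215; y_3 = 95·1520 + 8·18049 = 288792.
Step 3: Verify x_3² - 141·y_3² = 11759515516225 - 11759515516224 = 1 (should be 1). ✓

(x_1, y_1) = (95, 8); (x_3, y_3) = (3429215, 288792).


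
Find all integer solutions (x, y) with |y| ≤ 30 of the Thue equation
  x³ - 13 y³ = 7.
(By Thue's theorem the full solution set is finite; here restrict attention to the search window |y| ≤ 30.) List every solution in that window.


The equation is x³ - 13y³ = 7. For fixed y, x³ = 13·y³ + 7, so a solution requires the RHS to be a perfect cube.
Strategy: iterate y from -30 to 30, compute RHS = 13·y³ + 7, and check whether it is a (positive or negative) perfect cube.
Check small values of y:
  y = 0: RHS = 7 is not a perfect cube.
  y = 1: RHS = 20 is not a perfect cube.
  y = -1: RHS = -6 is not a perfect cube.
  y = 2: RHS = 111 is not a perfect cube.
  y = -2: RHS = -97 is not a perfect cube.
  y = 3: RHS = 358 is not a perfect cube.
  y = -3: RHS = -344 is not a perfect cube.
Continuing the search up to |y| = 30 finds no solutions either.
No (x, y) in the scanned range satisfies the equation.

No integer solutions with |y| ≤ 30.


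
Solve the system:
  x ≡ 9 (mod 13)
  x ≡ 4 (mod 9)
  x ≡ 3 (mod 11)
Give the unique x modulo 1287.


Moduli 13, 9, 11 are pairwise coprime; by CRT there is a unique solution modulo M = 13 · 9 · 11 = 1287.
Solve pairwise, accumulating the modulus:
  Start with x ≡ 9 (mod 13).
  Combine with x ≡ 4 (mod 9): since gcd(13, 9) = 1, we get a unique residue mod 117.
    Write x = 9 + 13·t and substitute into x ≡ 4 (mod 9): 13·t ≡ 4 − 9 = -5 (mod 9).
    Reduce coefficients mod 9: 4·t ≡ 4 (mod 9).
    The inverse of 4 mod 9 is 7 (since 4·7 = 28 = 3·9 + 1), so t ≡ 7·4 = 28 ≡ 1 (mod 9).
    Then x = 9 + 13·1 = 22, valid modulo lcm(13, 9) = 117: x ≡ 22 (mod 117).
  Combine with x ≡ 3 (mod 11): since gcd(117, 11) = 1, we get a unique residue mod 1287.
    Write x = 22 + 117·t and substitute into x ≡ 3 (mod 11): 117·t ≡ 3 − 22 = -19 (mod 11).
    Reduce coefficients mod 11: 7·t ≡ 3 (mod 11).
    The inverse of 7 mod 11 is 8 (since 7·8 = 56 = 5·11 + 1), so t ≡ 8·3 = 24 ≡ 2 (mod 11).
    Then x = 22 + 117·2 = 256, valid modulo lcm(117, 11) = 1287: x ≡ 256 (mod 1287).
Verify: 256 mod 13 = 9 ✓, 256 mod 9 = 4 ✓, 256 mod 11 = 3 ✓.

x ≡ 256 (mod 1287).


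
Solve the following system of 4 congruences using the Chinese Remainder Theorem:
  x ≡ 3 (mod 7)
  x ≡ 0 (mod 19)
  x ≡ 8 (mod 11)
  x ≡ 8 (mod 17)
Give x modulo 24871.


Product of moduli M = 7 · 19 · 11 · 17 = 24871.
Merge one congruence at a time:
  Start: x ≡ 3 (mod 7).
  Combine with x ≡ 0 (mod 19); new modulus lcm = 133.
    Write x = 3 + 7·t and substitute into x ≡ 0 (mod 19): 7·t ≡ 0 − 3 = -3 (mod 19).
    Reduce coefficients mod 19: 7·t ≡ 16 (mod 19).
    The inverse of 7 mod 19 is 11 (since 7·11 = 77 = 4·19 + 1), so t ≡ 11·16 = 176 ≡ 5 (mod 19).
    Then x = 3 + 7·5 = 38, valid modulo lcm(7, 19) = 133: x ≡ 38 (mod 133).
  Combine with x ≡ 8 (mod 11); new modulus lcm = 1463.
    Write x = 38 + 133·t and substitute into x ≡ 8 (mod 11): 133·t ≡ 8 − 38 = -30 (mod 11).
    Reduce coefficients mod 11: 1·t ≡ 3 (mod 11).
    So t ≡ 3 (mod 11).
    Then x = 38 + 133·3 = 437, valid modulo lcm(133, 11) = 1463: x ≡ 437 (mod 1463).
  Combine with x ≡ 8 (mod 17); new modulus lcm = 24871.
    Write x = 437 + 1463·t and substitute into x ≡ 8 (mod 17): 1463·t ≡ 8 − 437 = -429 (mod 17).
    Reduce coefficients mod 17: 1·t ≡ 13 (mod 17).
    So t ≡ 13 (mod 17).
    Then x = 437 + 1463·13 = 19456, valid modulo lcm(1463, 17) = 24871: x ≡ 19456 (mod 24871).
Verify against each original: 19456 mod 7 = 3, 19456 mod 19 = 0, 19456 mod 11 = 8, 19456 mod 17 = 8.

x ≡ 19456 (mod 24871).


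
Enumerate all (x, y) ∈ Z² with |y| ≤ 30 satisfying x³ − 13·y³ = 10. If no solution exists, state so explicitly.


The equation is x³ - 13y³ = 10. For fixed y, x³ = 13·y³ + 10, so a solution requires the RHS to be a perfect cube.
Strategy: iterate y from -30 to 30, compute RHS = 13·y³ + 10, and check whether it is a (positive or negative) perfect cube.
Check small values of y:
  y = 0: RHS = 10 is not a perfect cube.
  y = 1: RHS = 23 is not a perfect cube.
  y = -1: RHS = -3 is not a perfect cube.
  y = 2: RHS = 114 is not a perfect cube.
  y = -2: RHS = -94 is not a perfect cube.
  y = 3: RHS = 361 is not a perfect cube.
  y = -3: RHS = -341 is not a perfect cube.
Continuing the search up to |y| = 30 finds no solutions either.
No (x, y) in the scanned range satisfies the equation.

No integer solutions with |y| ≤ 30.


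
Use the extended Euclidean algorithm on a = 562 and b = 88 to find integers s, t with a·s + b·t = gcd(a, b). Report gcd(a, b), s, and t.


Euclidean algorithm on (562, 88) — divide until remainder is 0:
  562 = 6 · 88 + 34
  88 = 2 · 34 + 20
  34 = 1 · 20 + 14
  20 = 1 · 14 + 6
  14 = 2 · 6 + 2
  6 = 3 · 2 + 0
gcd(562, 88) = 2.
Track Bezout coefficients alongside the remainders: start with r₀ = 562 = a·1 + b·0 (s = 1, t = 0) and r₁ = 88 = a·0 + b·1 (s = 0, t = 1); each new remainder r_{k+1} = r_{k-1} − q_k·r_k inherits s_{k+1} = s_{k-1} − q_k·s_k, t_{k+1} = t_{k-1} − q_k·t_k, so r_k = a·s_k + b·t_k at every step:
  q = 6: r = 34, s = 1 − 6·0 = 1, t = 0 − 6·1 = -6  (check: 562·1 + 88·(-6) = 34)
  q = 2: r = 20, s = 0 − 2·1 = -2, t = 1 − 2·(-6) = 13  (check: 562·(-2) + 88·13 = 20)
  q = 1: r = 14, s = 1 − 1·(-2) = 3, t = -6 − 1·13 = -19  (check: 562·3 + 88·(-19) = 14)
  q = 1: r = 6, s = -2 − 1·3 = -5, t = 13 − 1·(-19) = 32  (check: 562·(-5) + 88·32 = 6)
  q = 2: r = 2, s = 3 − 2·(-5) = 13, t = -19 − 2·32 = -83  (check: 562·13 + 88·(-83) = 2)
The row with r = 2 (the gcd) gives the Bezout coefficients s = 13, t = -83.
Result: 562 · (13) + 88 · (-83) = 2.

gcd(562, 88) = 2; s = 13, t = -83 (check: 562·13 + 88·(-83) = 2).


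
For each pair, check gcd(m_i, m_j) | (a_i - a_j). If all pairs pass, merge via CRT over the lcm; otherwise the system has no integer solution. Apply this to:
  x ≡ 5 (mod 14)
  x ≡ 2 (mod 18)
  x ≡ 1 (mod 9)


Moduli 14, 18, 9 are not pairwise coprime, so CRT works modulo lcm(m_i) when all pairwise compatibility conditions hold.
Pairwise compatibility: gcd(m_i, m_j) must divide a_i - a_j for every pair.
Merge one congruence at a time:
  Start: x ≡ 5 (mod 14).
  Combine with x ≡ 2 (mod 18): gcd(14, 18) = 2, and 2 - 5 = -3 is NOT divisible by 2.
    ⇒ system is inconsistent (no integer solution).

No solution (the system is inconsistent).


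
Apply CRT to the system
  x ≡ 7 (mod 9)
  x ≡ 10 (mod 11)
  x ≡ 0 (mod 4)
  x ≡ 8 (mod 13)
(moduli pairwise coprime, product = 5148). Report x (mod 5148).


Product of moduli M = 9 · 11 · 4 · 13 = 5148.
Merge one congruence at a time:
  Start: x ≡ 7 (mod 9).
  Combine with x ≡ 10 (mod 11); new modulus lcm = 99.
    Write x = 7 + 9·t and substitute into x ≡ 10 (mod 11): 9·t ≡ 10 − 7 = 3 (mod 11).
    The inverse of 9 mod 11 is 5 (since 9·5 = 45 = 4·11 + 1), so t ≡ 5·3 = 15 ≡ 4 (mod 11).
    Then x = 7 + 9·4 = 43, valid modulo lcm(9, 11) = 99: x ≡ 43 (mod 99).
  Combine with x ≡ 0 (mod 4); new modulus lcm = 396.
    Write x = 43 + 99·t and substitute into x ≡ 0 (mod 4): 99·t ≡ 0 − 43 = -43 (mod 4).
    Reduce coefficients mod 4: 3·t ≡ 1 (mod 4).
    The inverse of 3 mod 4 is 3 (since 3·3 = 9 = 2·4 + 1), so t ≡ 3·1 = 3 ≡ 3 (mod 4).
    Then x = 43 + 99·3 = 340, valid modulo lcm(99, 4) = 396: x ≡ 340 (mod 396).
  Combine with x ≡ 8 (mod 13); new modulus lcm = 5148.
    Write x = 340 + 396·t and substitute into x ≡ 8 (mod 13): 396·t ≡ 8 − 340 = -332 (mod 13).
    Reduce coefficients mod 13: 6·t ≡ 6 (mod 13).
    The inverse of 6 mod 13 is 11 (since 6·11 = 66 = 5·13 + 1), so t ≡ 11·6 = 66 ≡ 1 (mod 13).
    Then x = 340 + 396·1 = 736, valid modulo lcm(396, 13) = 5148: x ≡ 736 (mod 5148).
Verify against each original: 736 mod 9 = 7, 736 mod 11 = 10, 736 mod 4 = 0, 736 mod 13 = 8.

x ≡ 736 (mod 5148).


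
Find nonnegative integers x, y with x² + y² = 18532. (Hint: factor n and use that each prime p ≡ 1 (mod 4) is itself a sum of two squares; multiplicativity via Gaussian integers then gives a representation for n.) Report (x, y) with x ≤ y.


Step 1: Factor n = 18532 = 2^2 · 41 · 113.
Step 2: Check the mod-4 condition on each prime factor: 2 = 2 (special); 41 ≡ 1 (mod 4), exponent 1; 113 ≡ 1 (mod 4), exponent 1.
All primes ≡ 3 (mod 4) appear to even exponent (or don't appear), so by the two-squares theorem n IS expressible as a sum of two squares.
Step 3: Build a representation. Group n = k² · m with k = 2 and m = 41 · 113 = 4633 (a product of primes ≡ 1 (mod 4)); a representation of m scales to one of n via (k·x)² + (k·y)² = k²(x² + y²). Each prime p ≡ 1 (mod 4) is itself a sum of two squares; find a² by testing p − a² for a perfect square:
  41: 41 − 1² = 40, 41 − 2² = 37, 41 − 3² = 32, 41 − 4² = 25 = 5² ⇒ 41 = 4² + 5².
  113: 113 − 1² = 112, 113 − 2² = 109, 113 − 3² = 104, 113 − 4² = 97, 113 − 5² = 88, 113 − 6² = 77, 113 − 7² = 64 = 8² ⇒ 113 = 7² + 8².
  Combine using the Brahmagupta–Fibonacci identity (a² + b²)(c² + d²) = (ac − bd)² + (ad + bc)² = (ac + bd)² + (ad − bc)²:
  41 · 113 = 4633: from (4² + 5²)(7² + 8²), take (4·7 − 5·8, 4·8 + 5·7) = (28 − 40, 32 + 35) = (-12, 67); dropping signs (only squares matter) gives (12, 67); check 12² + 67² = 144 + 4489 = 4633 ✓.
  Scale by k = 2: (2·12, 2·67) = (24, 134).
Step 4: Order so x ≤ y and verify: 24² + 134² = 576 + 17956 = 18532 = n. ✓

n = 18532 = 24² + 134² (one valid representation with x ≤ y).


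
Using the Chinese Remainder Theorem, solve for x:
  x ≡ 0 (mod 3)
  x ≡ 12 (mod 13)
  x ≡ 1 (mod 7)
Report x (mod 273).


Moduli 3, 13, 7 are pairwise coprime; by CRT there is a unique solution modulo M = 3 · 13 · 7 = 273.
Solve pairwise, accumulating the modulus:
  Start with x ≡ 0 (mod 3).
  Combine with x ≡ 12 (mod 13): since gcd(3, 13) = 1, we get a unique residue mod 39.
    Write x = 0 + 3·t and substitute into x ≡ 12 (mod 13): 3·t ≡ 12 − 0 = 12 (mod 13).
    The inverse of 3 mod 13 is 9 (since 3·9 = 27 = 2·13 + 1), so t ≡ 9·12 = 108 ≡ 4 (mod 13).
    Then x = 0 + 3·4 = 12, valid modulo lcm(3, 13) = 39: x ≡ 12 (mod 39).
  Combine with x ≡ 1 (mod 7): since gcd(39, 7) = 1, we get a unique residue mod 273.
    Write x = 12 + 39·t and substitute into x ≡ 1 (mod 7): 39·t ≡ 1 − 12 = -11 (mod 7).
    Reduce coefficients mod 7: 4·t ≡ 3 (mod 7).
    The inverse of 4 mod 7 is 2 (since 4·2 = 8 = 1·7 + 1), so t ≡ 2·3 = 6 ≡ 6 (mod 7).
    Then x = 12 + 39·6 = 246, valid modulo lcm(39, 7) = 273: x ≡ 246 (mod 273).
Verify: 246 mod 3 = 0 ✓, 246 mod 13 = 12 ✓, 246 mod 7 = 1 ✓.

x ≡ 246 (mod 273).


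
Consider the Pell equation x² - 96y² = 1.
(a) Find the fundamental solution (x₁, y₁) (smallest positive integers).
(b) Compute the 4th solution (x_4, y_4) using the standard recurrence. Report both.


Step 1: Find the fundamental solution (x₁, y₁) of x² - 96y² = 1.
  Expand √96 as a continued fraction. a₀ = ⌊√96⌋ = 9; iterate m_{k+1} = d_k·a_k − m_k, d_{k+1} = (96 − m_{k+1}²)/d_k, a_{k+1} = ⌊(a₀ + m_{k+1})/d_{k+1}⌋ (starting m₀ = 0, d₀ = 1), with convergents p_k = a_k·p_{k-1} + p_{k-2}, q_k = a_k·q_{k-1} + q_{k-2} (p₋₁ = 1, q₋₁ = 0):
  k = 0: a₀ = 9; p₀/q₀ = 9/1; p₀² − 96·q₀² = 81 − 96 = -15.
  k = 1: m = 9, d = 15, a = ⌊(9 + 9)/15⌋ = 1; p/q = (1·9 + 1)/(1·1 + 0) = 10/1; p² − 96·q² = 100 − 96 = 4.
  k = 2: m = 6, d = 4, a = ⌊(9 + 6)/4⌋ = 3; p/q = (3·10 + 9)/(3·1 + 1) = 39/4; p² − 96·q² = 1521 − 1536 = -15.
  k = 3: m = 6, d = 15, a = ⌊(9 + 6)/15⌋ = 1; p/q = (1·39 + 10)/(1·4 + 1) = 49/5; p² − 96·q² = 2401 − 2400 = 1.
  The first convergent with p² − 96·q² = 1 gives the fundamental solution (x₁, y₁) = (49, 5).
Step 2: Apply the recurrence (x_{n+1}, y_{n+1}) = (x₁x_n + 96y₁y_n, x₁y_n + y₁x_n) repeatedly.
  From (x_1, y_1) = (49, 5): x_2 = 49·49 + 96·5·5 = 4801; y_2 = 49·5 + 5·49 = 490.
  From (x_2, y_2) = (4801, 490): x_3 = 49·4801 + 96·5·490 = 470449; y_3 = 49·490 + 5·4801 = 48015.
  From (x_3, y_3) = (470449, 48015): x_4 = 49·470449 + 96·5·48015 = 46099201; y_4 = 49·48015 + 5·470449 = 4704980.
Step 3: Verify x_4² - 96·y_4² = 2125136332838401 - 2125136332838400 = 1 (should be 1). ✓

(x_1, y_1) = (49, 5); (x_4, y_4) = (46099201, 4704980).


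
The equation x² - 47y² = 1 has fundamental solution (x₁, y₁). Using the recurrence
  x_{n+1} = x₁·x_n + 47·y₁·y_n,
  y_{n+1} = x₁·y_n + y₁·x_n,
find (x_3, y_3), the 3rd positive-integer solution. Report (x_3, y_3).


Step 1: Find the fundamental solution (x₁, y₁) of x² - 47y² = 1.
  Expand √47 as a continued fraction. a₀ = ⌊√47⌋ = 6; iterate m_{k+1} = d_k·a_k − m_k, d_{k+1} = (47 − m_{k+1}²)/d_k, a_{k+1} = ⌊(a₀ + m_{k+1})/d_{k+1}⌋ (starting m₀ = 0, d₀ = 1), with convergents p_k = a_k·p_{k-1} + p_{k-2}, q_k = a_k·q_{k-1} + q_{k-2} (p₋₁ = 1, q₋₁ = 0):
  k = 0: a₀ = 6; p₀/q₀ = 6/1; p₀² − 47·q₀² = 36 − 47 = -11.
  k = 1: m = 6, d = 11, a = ⌊(6 + 6)/11⌋ = 1; p/q = (1·6 + 1)/(1·1 + 0) = 7/1; p² − 47·q² = 49 − 47 = 2.
  k = 2: m = 5, d = 2, a = ⌊(6 + 5)/2⌋ = 5; p/q = (5·7 + 6)/(5·1 + 1) = 41/6; p² − 47·q² = 1681 − 1692 = -11.
  k = 3: m = 5, d = 11, a = ⌊(6 + 5)/11⌋ = 1; p/q = (1·41 + 7)/(1·6 + 1) = 48/7; p² − 47·q² = 2304 − 2303 = 1.
  The first convergent with p² − 47·q² = 1 gives the fundamental solution (x₁, y₁) = (48, 7).
Step 2: Apply the recurrence (x_{n+1}, y_{n+1}) = (x₁x_n + 47y₁y_n, x₁y_n + y₁x_n) repeatedly.
  From (x_1, y_1) = (48, 7): x_2 = 48·48 + 47·7·7 = 4607; y_2 = 48·7 + 7·48 = 672.
  From (x_2, y_2) = (4607, 672): x_3 = 48·4607 + 47·7·672 = 442224; y_3 = 48·672 + 7·4607 = 64505.
Step 3: Verify x_3² - 47·y_3² = 195562066176 - 195562066175 = 1 (should be 1). ✓

(x_1, y_1) = (48, 7); (x_3, y_3) = (442224, 64505).
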